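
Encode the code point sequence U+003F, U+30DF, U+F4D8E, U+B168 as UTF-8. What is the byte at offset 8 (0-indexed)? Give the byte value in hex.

0xEB

U+003F → 1-byte form 3F at offsets 0–0.
U+30DF → 3-byte form E3 83 9F at offsets 1–3.
U+F4D8E → 4-byte form F3 B4 B6 8E at offsets 4–7.
U+B168 → 3-byte form EB 85 A8 at offsets 8–10.
Offset 8 falls in char 4's range; it's byte 1 of EB 85 A8 = 0xEB.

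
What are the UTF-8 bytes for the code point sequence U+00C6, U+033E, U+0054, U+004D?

U+00C6: 2-byte form → C3 86.
U+033E: 2-byte form → CC BE.
U+0054: 1-byte form → 54.
U+004D: 1-byte form → 4D.
Concatenated (6 bytes): C3 86 CC BE 54 4D.

C3 86 CC BE 54 4D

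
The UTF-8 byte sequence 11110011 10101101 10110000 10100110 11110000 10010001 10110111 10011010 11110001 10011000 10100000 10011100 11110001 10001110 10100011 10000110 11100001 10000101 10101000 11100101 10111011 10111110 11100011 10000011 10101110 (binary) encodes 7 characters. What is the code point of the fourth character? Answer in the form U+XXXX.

Offset 0: leading byte 0xF3 = 11110011 → 4-byte char #1 = F3 AD B0 A6.
Offset 4: leading byte 0xF0 = 11110000 → 4-byte char #2 = F0 91 B7 9A.
Offset 8: leading byte 0xF1 = 11110001 → 4-byte char #3 = F1 98 A0 9C.
Offset 12: leading byte 0xF1 = 11110001 → 4-byte char #4 = F1 8E A3 86.
Leading byte 0xF1 = 11110001 matches 11110xxx → 4-byte sequence.
Byte 1: 0xF1 = 11110001, payload 001 (3 bits).
Byte 2: 0x8E = 10001110 (10xxxxxx ✓), payload 001110.
Byte 3: 0xA3 = 10100011 (10xxxxxx ✓), payload 100011.
Byte 4: 0x86 = 10000110 (10xxxxxx ✓), payload 000110.
Concatenate: 001001110100011000110 = 0x4E8C6 (21 bits → U+4E8C6).

U+4E8C6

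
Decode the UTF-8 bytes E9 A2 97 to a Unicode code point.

U+9897

Leading byte 0xE9 = 11101001 matches 1110xxxx → 3-byte sequence.
Byte 1: 0xE9 = 11101001, payload 1001 (4 bits).
Byte 2: 0xA2 = 10100010 (10xxxxxx ✓), payload 100010.
Byte 3: 0x97 = 10010111 (10xxxxxx ✓), payload 010111.
Concatenate: 1001100010010111 = 0x9897 (16 bits → U+9897).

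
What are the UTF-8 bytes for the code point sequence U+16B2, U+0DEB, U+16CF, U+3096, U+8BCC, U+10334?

E1 9A B2 E0 B7 AB E1 9B 8F E3 82 96 E8 AF 8C F0 90 8C B4

U+16B2: 3-byte form → E1 9A B2.
U+0DEB: 3-byte form → E0 B7 AB.
U+16CF: 3-byte form → E1 9B 8F.
U+3096: 3-byte form → E3 82 96.
U+8BCC: 3-byte form → E8 AF 8C.
U+10334: 4-byte form → F0 90 8C B4.
Concatenated (19 bytes): E1 9A B2 E0 B7 AB E1 9B 8F E3 82 96 E8 AF 8C F0 90 8C B4.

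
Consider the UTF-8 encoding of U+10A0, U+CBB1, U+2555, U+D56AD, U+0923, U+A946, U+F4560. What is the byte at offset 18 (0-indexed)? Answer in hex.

0x86

U+10A0 → 3-byte form E1 82 A0 at offsets 0–2.
U+CBB1 → 3-byte form EC AE B1 at offsets 3–5.
U+2555 → 3-byte form E2 95 95 at offsets 6–8.
U+D56AD → 4-byte form F3 95 9A AD at offsets 9–12.
U+0923 → 3-byte form E0 A4 A3 at offsets 13–15.
U+A946 → 3-byte form EA A5 86 at offsets 16–18.
Offset 18 falls in char 6's range; it's byte 3 of EA A5 86 = 0x86.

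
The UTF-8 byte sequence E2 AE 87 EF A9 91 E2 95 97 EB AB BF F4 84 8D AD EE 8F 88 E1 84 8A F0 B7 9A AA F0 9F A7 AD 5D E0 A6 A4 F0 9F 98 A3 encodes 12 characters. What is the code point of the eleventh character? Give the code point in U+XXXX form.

U+09A4

Offset 0: leading byte 0xE2 = 11100010 → 3-byte char #1 = E2 AE 87.
Offset 3: leading byte 0xEF = 11101111 → 3-byte char #2 = EF A9 91.
Offset 6: leading byte 0xE2 = 11100010 → 3-byte char #3 = E2 95 97.
Offset 9: leading byte 0xEB = 11101011 → 3-byte char #4 = EB AB BF.
Offset 12: leading byte 0xF4 = 11110100 → 4-byte char #5 = F4 84 8D AD.
Offset 16: leading byte 0xEE = 11101110 → 3-byte char #6 = EE 8F 88.
Offset 19: leading byte 0xE1 = 11100001 → 3-byte char #7 = E1 84 8A.
Offset 22: leading byte 0xF0 = 11110000 → 4-byte char #8 = F0 B7 9A AA.
Offset 26: leading byte 0xF0 = 11110000 → 4-byte char #9 = F0 9F A7 AD.
Offset 30: leading byte 0x5D = 01011101 → 1-byte char #10 = 5D.
Offset 31: leading byte 0xE0 = 11100000 → 3-byte char #11 = E0 A6 A4.
Leading byte 0xE0 = 11100000 matches 1110xxxx → 3-byte sequence.
Byte 1: 0xE0 = 11100000, payload 0000 (4 bits).
Byte 2: 0xA6 = 10100110 (10xxxxxx ✓), payload 100110.
Byte 3: 0xA4 = 10100100 (10xxxxxx ✓), payload 100100.
Concatenate: 0000100110100100 = 0x9A4 (16 bits → U+09A4).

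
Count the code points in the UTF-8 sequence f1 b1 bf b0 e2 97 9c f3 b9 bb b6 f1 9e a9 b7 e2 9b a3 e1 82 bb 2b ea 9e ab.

8

Byte at offset 0: 0xF1 = 11110001 → 4-byte char (#1). Advance 4.
Byte at offset 4: 0xE2 = 11100010 → 3-byte char (#2). Advance 3.
Byte at offset 7: 0xF3 = 11110011 → 4-byte char (#3). Advance 4.
Byte at offset 11: 0xF1 = 11110001 → 4-byte char (#4). Advance 4.
Byte at offset 15: 0xE2 = 11100010 → 3-byte char (#5). Advance 3.
Byte at offset 18: 0xE1 = 11100001 → 3-byte char (#6). Advance 3.
Byte at offset 21: 0x2B = 00101011 → 1-byte char (#7). Advance 1.
Byte at offset 22: 0xEA = 11101010 → 3-byte char (#8). Advance 3.
Reached end at offset 25 after 8 code points.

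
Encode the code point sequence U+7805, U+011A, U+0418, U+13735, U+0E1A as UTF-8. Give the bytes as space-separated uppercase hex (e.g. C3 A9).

E7 A0 85 C4 9A D0 98 F0 93 9C B5 E0 B8 9A

U+7805: 3-byte form → E7 A0 85.
U+011A: 2-byte form → C4 9A.
U+0418: 2-byte form → D0 98.
U+13735: 4-byte form → F0 93 9C B5.
U+0E1A: 3-byte form → E0 B8 9A.
Concatenated (14 bytes): E7 A0 85 C4 9A D0 98 F0 93 9C B5 E0 B8 9A.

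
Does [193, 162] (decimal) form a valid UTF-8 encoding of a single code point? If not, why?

Leading byte 0xC1 = 11000001 → 2-byte form.
Continuation bytes all match 10xxxxxx. Payload decodes to 0x62.
But 0x62 < 0x80, the minimum for a 2-byte sequence — this is an overlong encoding.

invalid (overlong encoding)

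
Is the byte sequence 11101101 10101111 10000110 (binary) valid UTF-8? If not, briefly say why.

Structurally a 3-byte sequence; payload = 0xDBC6.
But 0xDBC6 is in U+D800–U+DFFF, the surrogate range. Surrogates are not Unicode scalar values and are forbidden in UTF-8.

invalid (encodes a surrogate (U+D800–U+DFFF))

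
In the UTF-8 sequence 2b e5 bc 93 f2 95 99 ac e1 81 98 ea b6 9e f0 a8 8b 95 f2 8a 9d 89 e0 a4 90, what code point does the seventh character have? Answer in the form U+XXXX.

Offset 0: leading byte 0x2B = 00101011 → 1-byte char #1 = 2B.
Offset 1: leading byte 0xE5 = 11100101 → 3-byte char #2 = E5 BC 93.
Offset 4: leading byte 0xF2 = 11110010 → 4-byte char #3 = F2 95 99 AC.
Offset 8: leading byte 0xE1 = 11100001 → 3-byte char #4 = E1 81 98.
Offset 11: leading byte 0xEA = 11101010 → 3-byte char #5 = EA B6 9E.
Offset 14: leading byte 0xF0 = 11110000 → 4-byte char #6 = F0 A8 8B 95.
Offset 18: leading byte 0xF2 = 11110010 → 4-byte char #7 = F2 8A 9D 89.
Leading byte 0xF2 = 11110010 matches 11110xxx → 4-byte sequence.
Byte 1: 0xF2 = 11110010, payload 010 (3 bits).
Byte 2: 0x8A = 10001010 (10xxxxxx ✓), payload 001010.
Byte 3: 0x9D = 10011101 (10xxxxxx ✓), payload 011101.
Byte 4: 0x89 = 10001001 (10xxxxxx ✓), payload 001001.
Concatenate: 010001010011101001001 = 0x8A749 (21 bits → U+8A749).

U+8A749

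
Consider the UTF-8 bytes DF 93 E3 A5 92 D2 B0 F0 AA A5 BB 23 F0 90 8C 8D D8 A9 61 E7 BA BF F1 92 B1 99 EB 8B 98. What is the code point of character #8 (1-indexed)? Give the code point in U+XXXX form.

Offset 0: leading byte 0xDF = 11011111 → 2-byte char #1 = DF 93.
Offset 2: leading byte 0xE3 = 11100011 → 3-byte char #2 = E3 A5 92.
Offset 5: leading byte 0xD2 = 11010010 → 2-byte char #3 = D2 B0.
Offset 7: leading byte 0xF0 = 11110000 → 4-byte char #4 = F0 AA A5 BB.
Offset 11: leading byte 0x23 = 00100011 → 1-byte char #5 = 23.
Offset 12: leading byte 0xF0 = 11110000 → 4-byte char #6 = F0 90 8C 8D.
Offset 16: leading byte 0xD8 = 11011000 → 2-byte char #7 = D8 A9.
Offset 18: leading byte 0x61 = 01100001 → 1-byte char #8 = 61.
Leading byte 0x61 = 01100001 matches 0xxxxxxx → 1-byte sequence.
Byte 1: 0x61 = 01100001, payload 1100001 (7 bits).
Concatenate: 1100001 = 0x61 (7 bits → U+0061).

U+0061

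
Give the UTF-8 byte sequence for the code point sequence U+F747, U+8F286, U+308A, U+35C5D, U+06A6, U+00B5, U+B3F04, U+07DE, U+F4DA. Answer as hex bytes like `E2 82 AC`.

U+F747: 3-byte form → EF 9D 87.
U+8F286: 4-byte form → F2 8F 8A 86.
U+308A: 3-byte form → E3 82 8A.
U+35C5D: 4-byte form → F0 B5 B1 9D.
U+06A6: 2-byte form → DA A6.
U+00B5: 2-byte form → C2 B5.
U+B3F04: 4-byte form → F2 B3 BC 84.
U+07DE: 2-byte form → DF 9E.
U+F4DA: 3-byte form → EF 93 9A.
Concatenated (27 bytes): EF 9D 87 F2 8F 8A 86 E3 82 8A F0 B5 B1 9D DA A6 C2 B5 F2 B3 BC 84 DF 9E EF 93 9A.

EF 9D 87 F2 8F 8A 86 E3 82 8A F0 B5 B1 9D DA A6 C2 B5 F2 B3 BC 84 DF 9E EF 93 9A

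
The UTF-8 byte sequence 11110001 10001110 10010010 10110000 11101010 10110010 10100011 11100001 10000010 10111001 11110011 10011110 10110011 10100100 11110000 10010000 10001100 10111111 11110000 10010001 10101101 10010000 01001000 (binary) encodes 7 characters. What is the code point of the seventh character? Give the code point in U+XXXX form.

Offset 0: leading byte 0xF1 = 11110001 → 4-byte char #1 = F1 8E 92 B0.
Offset 4: leading byte 0xEA = 11101010 → 3-byte char #2 = EA B2 A3.
Offset 7: leading byte 0xE1 = 11100001 → 3-byte char #3 = E1 82 B9.
Offset 10: leading byte 0xF3 = 11110011 → 4-byte char #4 = F3 9E B3 A4.
Offset 14: leading byte 0xF0 = 11110000 → 4-byte char #5 = F0 90 8C BF.
Offset 18: leading byte 0xF0 = 11110000 → 4-byte char #6 = F0 91 AD 90.
Offset 22: leading byte 0x48 = 01001000 → 1-byte char #7 = 48.
Leading byte 0x48 = 01001000 matches 0xxxxxxx → 1-byte sequence.
Byte 1: 0x48 = 01001000, payload 1001000 (7 bits).
Concatenate: 1001000 = 0x48 (7 bits → U+0048).

U+0048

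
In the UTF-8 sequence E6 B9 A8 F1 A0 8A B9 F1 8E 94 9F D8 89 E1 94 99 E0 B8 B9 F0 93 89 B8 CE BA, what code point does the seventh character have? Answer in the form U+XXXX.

Offset 0: leading byte 0xE6 = 11100110 → 3-byte char #1 = E6 B9 A8.
Offset 3: leading byte 0xF1 = 11110001 → 4-byte char #2 = F1 A0 8A B9.
Offset 7: leading byte 0xF1 = 11110001 → 4-byte char #3 = F1 8E 94 9F.
Offset 11: leading byte 0xD8 = 11011000 → 2-byte char #4 = D8 89.
Offset 13: leading byte 0xE1 = 11100001 → 3-byte char #5 = E1 94 99.
Offset 16: leading byte 0xE0 = 11100000 → 3-byte char #6 = E0 B8 B9.
Offset 19: leading byte 0xF0 = 11110000 → 4-byte char #7 = F0 93 89 B8.
Leading byte 0xF0 = 11110000 matches 11110xxx → 4-byte sequence.
Byte 1: 0xF0 = 11110000, payload 000 (3 bits).
Byte 2: 0x93 = 10010011 (10xxxxxx ✓), payload 010011.
Byte 3: 0x89 = 10001001 (10xxxxxx ✓), payload 001001.
Byte 4: 0xB8 = 10111000 (10xxxxxx ✓), payload 111000.
Concatenate: 000010011001001111000 = 0x13278 (21 bits → U+13278).

U+13278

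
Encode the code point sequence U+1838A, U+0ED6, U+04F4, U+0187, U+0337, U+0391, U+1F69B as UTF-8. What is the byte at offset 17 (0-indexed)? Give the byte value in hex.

0x9A

U+1838A → 4-byte form F0 98 8E 8A at offsets 0–3.
U+0ED6 → 3-byte form E0 BB 96 at offsets 4–6.
U+04F4 → 2-byte form D3 B4 at offsets 7–8.
U+0187 → 2-byte form C6 87 at offsets 9–10.
U+0337 → 2-byte form CC B7 at offsets 11–12.
U+0391 → 2-byte form CE 91 at offsets 13–14.
U+1F69B → 4-byte form F0 9F 9A 9B at offsets 15–18.
Offset 17 falls in char 7's range; it's byte 3 of F0 9F 9A 9B = 0x9A.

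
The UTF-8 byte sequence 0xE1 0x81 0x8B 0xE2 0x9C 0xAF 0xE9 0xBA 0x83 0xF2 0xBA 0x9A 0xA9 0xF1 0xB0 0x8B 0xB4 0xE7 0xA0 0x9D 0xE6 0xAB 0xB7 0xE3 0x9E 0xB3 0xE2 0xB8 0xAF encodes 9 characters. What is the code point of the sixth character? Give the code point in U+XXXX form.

U+781D

Offset 0: leading byte 0xE1 = 11100001 → 3-byte char #1 = E1 81 8B.
Offset 3: leading byte 0xE2 = 11100010 → 3-byte char #2 = E2 9C AF.
Offset 6: leading byte 0xE9 = 11101001 → 3-byte char #3 = E9 BA 83.
Offset 9: leading byte 0xF2 = 11110010 → 4-byte char #4 = F2 BA 9A A9.
Offset 13: leading byte 0xF1 = 11110001 → 4-byte char #5 = F1 B0 8B B4.
Offset 17: leading byte 0xE7 = 11100111 → 3-byte char #6 = E7 A0 9D.
Leading byte 0xE7 = 11100111 matches 1110xxxx → 3-byte sequence.
Byte 1: 0xE7 = 11100111, payload 0111 (4 bits).
Byte 2: 0xA0 = 10100000 (10xxxxxx ✓), payload 100000.
Byte 3: 0x9D = 10011101 (10xxxxxx ✓), payload 011101.
Concatenate: 0111100000011101 = 0x781D (16 bits → U+781D).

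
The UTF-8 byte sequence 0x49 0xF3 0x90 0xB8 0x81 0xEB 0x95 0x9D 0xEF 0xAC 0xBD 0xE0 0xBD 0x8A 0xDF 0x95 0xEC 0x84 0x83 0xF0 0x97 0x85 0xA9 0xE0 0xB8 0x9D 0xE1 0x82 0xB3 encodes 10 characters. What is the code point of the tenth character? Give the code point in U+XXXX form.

Offset 0: leading byte 0x49 = 01001001 → 1-byte char #1 = 49.
Offset 1: leading byte 0xF3 = 11110011 → 4-byte char #2 = F3 90 B8 81.
Offset 5: leading byte 0xEB = 11101011 → 3-byte char #3 = EB 95 9D.
Offset 8: leading byte 0xEF = 11101111 → 3-byte char #4 = EF AC BD.
Offset 11: leading byte 0xE0 = 11100000 → 3-byte char #5 = E0 BD 8A.
Offset 14: leading byte 0xDF = 11011111 → 2-byte char #6 = DF 95.
Offset 16: leading byte 0xEC = 11101100 → 3-byte char #7 = EC 84 83.
Offset 19: leading byte 0xF0 = 11110000 → 4-byte char #8 = F0 97 85 A9.
Offset 23: leading byte 0xE0 = 11100000 → 3-byte char #9 = E0 B8 9D.
Offset 26: leading byte 0xE1 = 11100001 → 3-byte char #10 = E1 82 B3.
Leading byte 0xE1 = 11100001 matches 1110xxxx → 3-byte sequence.
Byte 1: 0xE1 = 11100001, payload 0001 (4 bits).
Byte 2: 0x82 = 10000010 (10xxxxxx ✓), payload 000010.
Byte 3: 0xB3 = 10110011 (10xxxxxx ✓), payload 110011.
Concatenate: 0001000010110011 = 0x10B3 (16 bits → U+10B3).

U+10B3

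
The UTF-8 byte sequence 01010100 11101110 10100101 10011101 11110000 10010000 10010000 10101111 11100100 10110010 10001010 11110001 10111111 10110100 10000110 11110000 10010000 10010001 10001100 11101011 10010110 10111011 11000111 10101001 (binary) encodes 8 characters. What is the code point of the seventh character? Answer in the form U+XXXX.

Offset 0: leading byte 0x54 = 01010100 → 1-byte char #1 = 54.
Offset 1: leading byte 0xEE = 11101110 → 3-byte char #2 = EE A5 9D.
Offset 4: leading byte 0xF0 = 11110000 → 4-byte char #3 = F0 90 90 AF.
Offset 8: leading byte 0xE4 = 11100100 → 3-byte char #4 = E4 B2 8A.
Offset 11: leading byte 0xF1 = 11110001 → 4-byte char #5 = F1 BF B4 86.
Offset 15: leading byte 0xF0 = 11110000 → 4-byte char #6 = F0 90 91 8C.
Offset 19: leading byte 0xEB = 11101011 → 3-byte char #7 = EB 96 BB.
Leading byte 0xEB = 11101011 matches 1110xxxx → 3-byte sequence.
Byte 1: 0xEB = 11101011, payload 1011 (4 bits).
Byte 2: 0x96 = 10010110 (10xxxxxx ✓), payload 010110.
Byte 3: 0xBB = 10111011 (10xxxxxx ✓), payload 111011.
Concatenate: 1011010110111011 = 0xB5BB (16 bits → U+B5BB).

U+B5BB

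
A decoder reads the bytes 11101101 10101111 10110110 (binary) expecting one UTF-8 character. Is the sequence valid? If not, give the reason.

Structurally a 3-byte sequence; payload = 0xDBF6.
But 0xDBF6 is in U+D800–U+DFFF, the surrogate range. Surrogates are not Unicode scalar values and are forbidden in UTF-8.

invalid (encodes a surrogate (U+D800–U+DFFF))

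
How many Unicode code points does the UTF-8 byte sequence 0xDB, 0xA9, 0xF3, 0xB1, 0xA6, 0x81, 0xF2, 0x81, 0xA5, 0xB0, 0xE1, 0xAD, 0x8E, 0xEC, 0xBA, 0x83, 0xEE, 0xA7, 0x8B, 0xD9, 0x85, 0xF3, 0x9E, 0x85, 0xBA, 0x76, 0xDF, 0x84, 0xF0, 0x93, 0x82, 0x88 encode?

11

Byte at offset 0: 0xDB = 11011011 → 2-byte char (#1). Advance 2.
Byte at offset 2: 0xF3 = 11110011 → 4-byte char (#2). Advance 4.
Byte at offset 6: 0xF2 = 11110010 → 4-byte char (#3). Advance 4.
Byte at offset 10: 0xE1 = 11100001 → 3-byte char (#4). Advance 3.
Byte at offset 13: 0xEC = 11101100 → 3-byte char (#5). Advance 3.
Byte at offset 16: 0xEE = 11101110 → 3-byte char (#6). Advance 3.
Byte at offset 19: 0xD9 = 11011001 → 2-byte char (#7). Advance 2.
Byte at offset 21: 0xF3 = 11110011 → 4-byte char (#8). Advance 4.
Byte at offset 25: 0x76 = 01110110 → 1-byte char (#9). Advance 1.
Byte at offset 26: 0xDF = 11011111 → 2-byte char (#10). Advance 2.
Byte at offset 28: 0xF0 = 11110000 → 4-byte char (#11). Advance 4.
Reached end at offset 32 after 11 code points.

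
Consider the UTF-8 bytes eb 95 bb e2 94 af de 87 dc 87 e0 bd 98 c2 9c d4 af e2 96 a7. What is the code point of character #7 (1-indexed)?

Offset 0: leading byte 0xEB = 11101011 → 3-byte char #1 = EB 95 BB.
Offset 3: leading byte 0xE2 = 11100010 → 3-byte char #2 = E2 94 AF.
Offset 6: leading byte 0xDE = 11011110 → 2-byte char #3 = DE 87.
Offset 8: leading byte 0xDC = 11011100 → 2-byte char #4 = DC 87.
Offset 10: leading byte 0xE0 = 11100000 → 3-byte char #5 = E0 BD 98.
Offset 13: leading byte 0xC2 = 11000010 → 2-byte char #6 = C2 9C.
Offset 15: leading byte 0xD4 = 11010100 → 2-byte char #7 = D4 AF.
Leading byte 0xD4 = 11010100 matches 110xxxxx → 2-byte sequence.
Byte 1: 0xD4 = 11010100, payload 10100 (5 bits).
Byte 2: 0xAF = 10101111 (10xxxxxx ✓), payload 101111.
Concatenate: 10100101111 = 0x52F (11 bits → U+052F).

U+052F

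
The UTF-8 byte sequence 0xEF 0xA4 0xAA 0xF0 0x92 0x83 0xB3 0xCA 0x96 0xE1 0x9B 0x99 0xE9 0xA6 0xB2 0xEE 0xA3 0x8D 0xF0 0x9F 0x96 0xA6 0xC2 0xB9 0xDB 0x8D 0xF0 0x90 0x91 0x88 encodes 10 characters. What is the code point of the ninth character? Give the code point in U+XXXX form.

Offset 0: leading byte 0xEF = 11101111 → 3-byte char #1 = EF A4 AA.
Offset 3: leading byte 0xF0 = 11110000 → 4-byte char #2 = F0 92 83 B3.
Offset 7: leading byte 0xCA = 11001010 → 2-byte char #3 = CA 96.
Offset 9: leading byte 0xE1 = 11100001 → 3-byte char #4 = E1 9B 99.
Offset 12: leading byte 0xE9 = 11101001 → 3-byte char #5 = E9 A6 B2.
Offset 15: leading byte 0xEE = 11101110 → 3-byte char #6 = EE A3 8D.
Offset 18: leading byte 0xF0 = 11110000 → 4-byte char #7 = F0 9F 96 A6.
Offset 22: leading byte 0xC2 = 11000010 → 2-byte char #8 = C2 B9.
Offset 24: leading byte 0xDB = 11011011 → 2-byte char #9 = DB 8D.
Leading byte 0xDB = 11011011 matches 110xxxxx → 2-byte sequence.
Byte 1: 0xDB = 11011011, payload 11011 (5 bits).
Byte 2: 0x8D = 10001101 (10xxxxxx ✓), payload 001101.
Concatenate: 11011001101 = 0x6CD (11 bits → U+06CD).

U+06CD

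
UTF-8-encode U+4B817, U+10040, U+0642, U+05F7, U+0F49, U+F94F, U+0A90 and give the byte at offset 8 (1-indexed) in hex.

0x80

1-indexed offset 8 is 0-indexed offset 7.
U+4B817 → 4-byte form F1 8B A0 97 at offsets 0–3.
U+10040 → 4-byte form F0 90 81 80 at offsets 4–7.
Offset 7 falls in char 2's range; it's byte 4 of F0 90 81 80 = 0x80.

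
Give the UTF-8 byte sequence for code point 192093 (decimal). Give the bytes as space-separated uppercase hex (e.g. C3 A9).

U+2EE5D = 0x2EE5D = 192093 decimal. In range U+10000–U+10FFFF → 4-byte form: 11110xxx 10xxxxxx 10xxxxxx 10xxxxxx.
Binary (21 bits): 000101110111001011101.
Split 3+6+6+6: 000 | 101110 | 111001 | 011101.
Byte 1: 11110000 = 0xF0.
Byte 2: 10101110 = 0xAE.
Byte 3: 10111001 = 0xB9.
Byte 4: 10011101 = 0x9D.

F0 AE B9 9D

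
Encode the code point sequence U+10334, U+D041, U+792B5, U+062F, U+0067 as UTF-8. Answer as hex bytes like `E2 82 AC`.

U+10334: 4-byte form → F0 90 8C B4.
U+D041: 3-byte form → ED 81 81.
U+792B5: 4-byte form → F1 B9 8A B5.
U+062F: 2-byte form → D8 AF.
U+0067: 1-byte form → 67.
Concatenated (14 bytes): F0 90 8C B4 ED 81 81 F1 B9 8A B5 D8 AF 67.

F0 90 8C B4 ED 81 81 F1 B9 8A B5 D8 AF 67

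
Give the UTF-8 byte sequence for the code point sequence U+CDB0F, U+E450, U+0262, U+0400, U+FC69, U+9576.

U+CDB0F: 4-byte form → F3 8D AC 8F.
U+E450: 3-byte form → EE 91 90.
U+0262: 2-byte form → C9 A2.
U+0400: 2-byte form → D0 80.
U+FC69: 3-byte form → EF B1 A9.
U+9576: 3-byte form → E9 95 B6.
Concatenated (17 bytes): F3 8D AC 8F EE 91 90 C9 A2 D0 80 EF B1 A9 E9 95 B6.

F3 8D AC 8F EE 91 90 C9 A2 D0 80 EF B1 A9 E9 95 B6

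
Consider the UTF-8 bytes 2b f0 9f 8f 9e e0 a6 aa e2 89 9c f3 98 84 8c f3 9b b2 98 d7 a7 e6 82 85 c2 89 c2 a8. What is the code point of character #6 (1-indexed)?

U+DBC98

Offset 0: leading byte 0x2B = 00101011 → 1-byte char #1 = 2B.
Offset 1: leading byte 0xF0 = 11110000 → 4-byte char #2 = F0 9F 8F 9E.
Offset 5: leading byte 0xE0 = 11100000 → 3-byte char #3 = E0 A6 AA.
Offset 8: leading byte 0xE2 = 11100010 → 3-byte char #4 = E2 89 9C.
Offset 11: leading byte 0xF3 = 11110011 → 4-byte char #5 = F3 98 84 8C.
Offset 15: leading byte 0xF3 = 11110011 → 4-byte char #6 = F3 9B B2 98.
Leading byte 0xF3 = 11110011 matches 11110xxx → 4-byte sequence.
Byte 1: 0xF3 = 11110011, payload 011 (3 bits).
Byte 2: 0x9B = 10011011 (10xxxxxx ✓), payload 011011.
Byte 3: 0xB2 = 10110010 (10xxxxxx ✓), payload 110010.
Byte 4: 0x98 = 10011000 (10xxxxxx ✓), payload 011000.
Concatenate: 011011011110010011000 = 0xDBC98 (21 bits → U+DBC98).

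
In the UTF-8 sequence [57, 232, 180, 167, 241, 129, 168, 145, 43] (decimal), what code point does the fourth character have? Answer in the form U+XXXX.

Offset 0: leading byte 0x39 = 00111001 → 1-byte char #1 = 39.
Offset 1: leading byte 0xE8 = 11101000 → 3-byte char #2 = E8 B4 A7.
Offset 4: leading byte 0xF1 = 11110001 → 4-byte char #3 = F1 81 A8 91.
Offset 8: leading byte 0x2B = 00101011 → 1-byte char #4 = 2B.
Leading byte 0x2B = 00101011 matches 0xxxxxxx → 1-byte sequence.
Byte 1: 0x2B = 00101011, payload 0101011 (7 bits).
Concatenate: 0101011 = 0x2B (7 bits → U+002B).

U+002B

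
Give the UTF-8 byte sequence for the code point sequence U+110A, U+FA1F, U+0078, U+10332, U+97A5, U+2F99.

E1 84 8A EF A8 9F 78 F0 90 8C B2 E9 9E A5 E2 BE 99

U+110A: 3-byte form → E1 84 8A.
U+FA1F: 3-byte form → EF A8 9F.
U+0078: 1-byte form → 78.
U+10332: 4-byte form → F0 90 8C B2.
U+97A5: 3-byte form → E9 9E A5.
U+2F99: 3-byte form → E2 BE 99.
Concatenated (17 bytes): E1 84 8A EF A8 9F 78 F0 90 8C B2 E9 9E A5 E2 BE 99.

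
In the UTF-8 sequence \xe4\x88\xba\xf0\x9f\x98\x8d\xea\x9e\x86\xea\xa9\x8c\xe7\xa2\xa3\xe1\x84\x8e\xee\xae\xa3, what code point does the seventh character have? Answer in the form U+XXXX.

U+EBA3

Offset 0: leading byte 0xE4 = 11100100 → 3-byte char #1 = E4 88 BA.
Offset 3: leading byte 0xF0 = 11110000 → 4-byte char #2 = F0 9F 98 8D.
Offset 7: leading byte 0xEA = 11101010 → 3-byte char #3 = EA 9E 86.
Offset 10: leading byte 0xEA = 11101010 → 3-byte char #4 = EA A9 8C.
Offset 13: leading byte 0xE7 = 11100111 → 3-byte char #5 = E7 A2 A3.
Offset 16: leading byte 0xE1 = 11100001 → 3-byte char #6 = E1 84 8E.
Offset 19: leading byte 0xEE = 11101110 → 3-byte char #7 = EE AE A3.
Leading byte 0xEE = 11101110 matches 1110xxxx → 3-byte sequence.
Byte 1: 0xEE = 11101110, payload 1110 (4 bits).
Byte 2: 0xAE = 10101110 (10xxxxxx ✓), payload 101110.
Byte 3: 0xA3 = 10100011 (10xxxxxx ✓), payload 100011.
Concatenate: 1110101110100011 = 0xEBA3 (16 bits → U+EBA3).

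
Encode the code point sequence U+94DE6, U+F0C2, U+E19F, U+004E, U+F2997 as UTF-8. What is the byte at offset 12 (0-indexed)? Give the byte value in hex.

0xB2

U+94DE6 → 4-byte form F2 94 B7 A6 at offsets 0–3.
U+F0C2 → 3-byte form EF 83 82 at offsets 4–6.
U+E19F → 3-byte form EE 86 9F at offsets 7–9.
U+004E → 1-byte form 4E at offsets 10–10.
U+F2997 → 4-byte form F3 B2 A6 97 at offsets 11–14.
Offset 12 falls in char 5's range; it's byte 2 of F3 B2 A6 97 = 0xB2.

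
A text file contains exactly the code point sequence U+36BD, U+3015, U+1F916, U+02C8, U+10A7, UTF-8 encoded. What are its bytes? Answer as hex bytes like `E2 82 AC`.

U+36BD: 3-byte form → E3 9A BD.
U+3015: 3-byte form → E3 80 95.
U+1F916: 4-byte form → F0 9F A4 96.
U+02C8: 2-byte form → CB 88.
U+10A7: 3-byte form → E1 82 A7.
Concatenated (15 bytes): E3 9A BD E3 80 95 F0 9F A4 96 CB 88 E1 82 A7.

E3 9A BD E3 80 95 F0 9F A4 96 CB 88 E1 82 A7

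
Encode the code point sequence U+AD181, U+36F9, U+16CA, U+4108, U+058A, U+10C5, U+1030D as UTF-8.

U+AD181: 4-byte form → F2 AD 86 81.
U+36F9: 3-byte form → E3 9B B9.
U+16CA: 3-byte form → E1 9B 8A.
U+4108: 3-byte form → E4 84 88.
U+058A: 2-byte form → D6 8A.
U+10C5: 3-byte form → E1 83 85.
U+1030D: 4-byte form → F0 90 8C 8D.
Concatenated (22 bytes): F2 AD 86 81 E3 9B B9 E1 9B 8A E4 84 88 D6 8A E1 83 85 F0 90 8C 8D.

F2 AD 86 81 E3 9B B9 E1 9B 8A E4 84 88 D6 8A E1 83 85 F0 90 8C 8D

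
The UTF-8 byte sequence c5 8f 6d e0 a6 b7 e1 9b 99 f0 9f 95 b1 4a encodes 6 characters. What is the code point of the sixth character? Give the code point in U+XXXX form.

U+004A

Offset 0: leading byte 0xC5 = 11000101 → 2-byte char #1 = C5 8F.
Offset 2: leading byte 0x6D = 01101101 → 1-byte char #2 = 6D.
Offset 3: leading byte 0xE0 = 11100000 → 3-byte char #3 = E0 A6 B7.
Offset 6: leading byte 0xE1 = 11100001 → 3-byte char #4 = E1 9B 99.
Offset 9: leading byte 0xF0 = 11110000 → 4-byte char #5 = F0 9F 95 B1.
Offset 13: leading byte 0x4A = 01001010 → 1-byte char #6 = 4A.
Leading byte 0x4A = 01001010 matches 0xxxxxxx → 1-byte sequence.
Byte 1: 0x4A = 01001010, payload 1001010 (7 bits).
Concatenate: 1001010 = 0x4A (7 bits → U+004A).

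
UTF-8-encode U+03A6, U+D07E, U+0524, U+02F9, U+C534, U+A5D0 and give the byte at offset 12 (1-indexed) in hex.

1-indexed offset 12 is 0-indexed offset 11.
U+03A6 → 2-byte form CE A6 at offsets 0–1.
U+D07E → 3-byte form ED 81 BE at offsets 2–4.
U+0524 → 2-byte form D4 A4 at offsets 5–6.
U+02F9 → 2-byte form CB B9 at offsets 7–8.
U+C534 → 3-byte form EC 94 B4 at offsets 9–11.
Offset 11 falls in char 5's range; it's byte 3 of EC 94 B4 = 0xB4.

0xB4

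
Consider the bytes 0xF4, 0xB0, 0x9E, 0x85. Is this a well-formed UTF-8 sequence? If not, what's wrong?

Leading byte 0xF4 = 11110100 → 4-byte form.
Payload = 0x130785, which exceeds U+10FFFF, the maximum Unicode code point. (Leading bytes F5–FF, or F4 followed by ≥ 0x90, are invalid.)

invalid (encodes a value above U+10FFFF)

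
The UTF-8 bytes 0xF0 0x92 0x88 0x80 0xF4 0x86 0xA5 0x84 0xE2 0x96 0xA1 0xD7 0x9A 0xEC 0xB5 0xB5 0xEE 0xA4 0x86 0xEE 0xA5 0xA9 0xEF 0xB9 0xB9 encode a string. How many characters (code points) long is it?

8

Byte at offset 0: 0xF0 = 11110000 → 4-byte char (#1). Advance 4.
Byte at offset 4: 0xF4 = 11110100 → 4-byte char (#2). Advance 4.
Byte at offset 8: 0xE2 = 11100010 → 3-byte char (#3). Advance 3.
Byte at offset 11: 0xD7 = 11010111 → 2-byte char (#4). Advance 2.
Byte at offset 13: 0xEC = 11101100 → 3-byte char (#5). Advance 3.
Byte at offset 16: 0xEE = 11101110 → 3-byte char (#6). Advance 3.
Byte at offset 19: 0xEE = 11101110 → 3-byte char (#7). Advance 3.
Byte at offset 22: 0xEF = 11101111 → 3-byte char (#8). Advance 3.
Reached end at offset 25 after 8 code points.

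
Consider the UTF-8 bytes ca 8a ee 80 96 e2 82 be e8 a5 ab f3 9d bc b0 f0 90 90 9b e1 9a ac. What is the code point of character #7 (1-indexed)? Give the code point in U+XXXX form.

Offset 0: leading byte 0xCA = 11001010 → 2-byte char #1 = CA 8A.
Offset 2: leading byte 0xEE = 11101110 → 3-byte char #2 = EE 80 96.
Offset 5: leading byte 0xE2 = 11100010 → 3-byte char #3 = E2 82 BE.
Offset 8: leading byte 0xE8 = 11101000 → 3-byte char #4 = E8 A5 AB.
Offset 11: leading byte 0xF3 = 11110011 → 4-byte char #5 = F3 9D BC B0.
Offset 15: leading byte 0xF0 = 11110000 → 4-byte char #6 = F0 90 90 9B.
Offset 19: leading byte 0xE1 = 11100001 → 3-byte char #7 = E1 9A AC.
Leading byte 0xE1 = 11100001 matches 1110xxxx → 3-byte sequence.
Byte 1: 0xE1 = 11100001, payload 0001 (4 bits).
Byte 2: 0x9A = 10011010 (10xxxxxx ✓), payload 011010.
Byte 3: 0xAC = 10101100 (10xxxxxx ✓), payload 101100.
Concatenate: 0001011010101100 = 0x16AC (16 bits → U+16AC).

U+16AC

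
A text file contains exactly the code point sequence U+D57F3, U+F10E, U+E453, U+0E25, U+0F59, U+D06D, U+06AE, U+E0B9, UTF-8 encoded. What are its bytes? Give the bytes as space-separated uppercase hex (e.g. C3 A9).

U+D57F3: 4-byte form → F3 95 9F B3.
U+F10E: 3-byte form → EF 84 8E.
U+E453: 3-byte form → EE 91 93.
U+0E25: 3-byte form → E0 B8 A5.
U+0F59: 3-byte form → E0 BD 99.
U+D06D: 3-byte form → ED 81 AD.
U+06AE: 2-byte form → DA AE.
U+E0B9: 3-byte form → EE 82 B9.
Concatenated (24 bytes): F3 95 9F B3 EF 84 8E EE 91 93 E0 B8 A5 E0 BD 99 ED 81 AD DA AE EE 82 B9.

F3 95 9F B3 EF 84 8E EE 91 93 E0 B8 A5 E0 BD 99 ED 81 AD DA AE EE 82 B9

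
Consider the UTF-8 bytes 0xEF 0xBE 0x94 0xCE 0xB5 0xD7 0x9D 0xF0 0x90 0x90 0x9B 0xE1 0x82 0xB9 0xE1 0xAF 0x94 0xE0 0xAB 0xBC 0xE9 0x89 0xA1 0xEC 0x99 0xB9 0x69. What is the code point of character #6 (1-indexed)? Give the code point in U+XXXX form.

Offset 0: leading byte 0xEF = 11101111 → 3-byte char #1 = EF BE 94.
Offset 3: leading byte 0xCE = 11001110 → 2-byte char #2 = CE B5.
Offset 5: leading byte 0xD7 = 11010111 → 2-byte char #3 = D7 9D.
Offset 7: leading byte 0xF0 = 11110000 → 4-byte char #4 = F0 90 90 9B.
Offset 11: leading byte 0xE1 = 11100001 → 3-byte char #5 = E1 82 B9.
Offset 14: leading byte 0xE1 = 11100001 → 3-byte char #6 = E1 AF 94.
Leading byte 0xE1 = 11100001 matches 1110xxxx → 3-byte sequence.
Byte 1: 0xE1 = 11100001, payload 0001 (4 bits).
Byte 2: 0xAF = 10101111 (10xxxxxx ✓), payload 101111.
Byte 3: 0x94 = 10010100 (10xxxxxx ✓), payload 010100.
Concatenate: 0001101111010100 = 0x1BD4 (16 bits → U+1BD4).

U+1BD4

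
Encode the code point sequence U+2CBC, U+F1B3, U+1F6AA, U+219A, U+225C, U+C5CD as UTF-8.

U+2CBC: 3-byte form → E2 B2 BC.
U+F1B3: 3-byte form → EF 86 B3.
U+1F6AA: 4-byte form → F0 9F 9A AA.
U+219A: 3-byte form → E2 86 9A.
U+225C: 3-byte form → E2 89 9C.
U+C5CD: 3-byte form → EC 97 8D.
Concatenated (19 bytes): E2 B2 BC EF 86 B3 F0 9F 9A AA E2 86 9A E2 89 9C EC 97 8D.

E2 B2 BC EF 86 B3 F0 9F 9A AA E2 86 9A E2 89 9C EC 97 8D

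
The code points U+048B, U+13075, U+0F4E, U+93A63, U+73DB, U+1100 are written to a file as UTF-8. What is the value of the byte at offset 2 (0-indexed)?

U+048B → 2-byte form D2 8B at offsets 0–1.
U+13075 → 4-byte form F0 93 81 B5 at offsets 2–5.
Offset 2 falls in char 2's range; it's byte 1 of F0 93 81 B5 = 0xF0.

0xF0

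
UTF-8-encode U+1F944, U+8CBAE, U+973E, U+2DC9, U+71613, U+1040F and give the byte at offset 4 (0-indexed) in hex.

0xF2

U+1F944 → 4-byte form F0 9F A5 84 at offsets 0–3.
U+8CBAE → 4-byte form F2 8C AE AE at offsets 4–7.
Offset 4 falls in char 2's range; it's byte 1 of F2 8C AE AE = 0xF2.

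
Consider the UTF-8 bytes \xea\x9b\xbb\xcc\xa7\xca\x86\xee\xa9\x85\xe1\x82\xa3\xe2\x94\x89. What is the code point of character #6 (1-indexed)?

U+2509

Offset 0: leading byte 0xEA = 11101010 → 3-byte char #1 = EA 9B BB.
Offset 3: leading byte 0xCC = 11001100 → 2-byte char #2 = CC A7.
Offset 5: leading byte 0xCA = 11001010 → 2-byte char #3 = CA 86.
Offset 7: leading byte 0xEE = 11101110 → 3-byte char #4 = EE A9 85.
Offset 10: leading byte 0xE1 = 11100001 → 3-byte char #5 = E1 82 A3.
Offset 13: leading byte 0xE2 = 11100010 → 3-byte char #6 = E2 94 89.
Leading byte 0xE2 = 11100010 matches 1110xxxx → 3-byte sequence.
Byte 1: 0xE2 = 11100010, payload 0010 (4 bits).
Byte 2: 0x94 = 10010100 (10xxxxxx ✓), payload 010100.
Byte 3: 0x89 = 10001001 (10xxxxxx ✓), payload 001001.
Concatenate: 0010010100001001 = 0x2509 (16 bits → U+2509).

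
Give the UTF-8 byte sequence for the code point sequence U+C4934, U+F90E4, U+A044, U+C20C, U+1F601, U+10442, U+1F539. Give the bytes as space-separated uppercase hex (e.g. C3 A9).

F3 84 A4 B4 F3 B9 83 A4 EA 81 84 EC 88 8C F0 9F 98 81 F0 90 91 82 F0 9F 94 B9

U+C4934: 4-byte form → F3 84 A4 B4.
U+F90E4: 4-byte form → F3 B9 83 A4.
U+A044: 3-byte form → EA 81 84.
U+C20C: 3-byte form → EC 88 8C.
U+1F601: 4-byte form → F0 9F 98 81.
U+10442: 4-byte form → F0 90 91 82.
U+1F539: 4-byte form → F0 9F 94 B9.
Concatenated (26 bytes): F3 84 A4 B4 F3 B9 83 A4 EA 81 84 EC 88 8C F0 9F 98 81 F0 90 91 82 F0 9F 94 B9.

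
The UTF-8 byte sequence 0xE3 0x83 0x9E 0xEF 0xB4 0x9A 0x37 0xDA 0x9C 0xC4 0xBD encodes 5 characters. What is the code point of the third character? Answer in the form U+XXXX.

U+0037

Offset 0: leading byte 0xE3 = 11100011 → 3-byte char #1 = E3 83 9E.
Offset 3: leading byte 0xEF = 11101111 → 3-byte char #2 = EF B4 9A.
Offset 6: leading byte 0x37 = 00110111 → 1-byte char #3 = 37.
Leading byte 0x37 = 00110111 matches 0xxxxxxx → 1-byte sequence.
Byte 1: 0x37 = 00110111, payload 0110111 (7 bits).
Concatenate: 0110111 = 0x37 (7 bits → U+0037).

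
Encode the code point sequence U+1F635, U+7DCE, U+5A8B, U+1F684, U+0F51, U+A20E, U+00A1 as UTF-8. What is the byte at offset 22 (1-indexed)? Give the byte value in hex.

0xA1

1-indexed offset 22 is 0-indexed offset 21.
U+1F635 → 4-byte form F0 9F 98 B5 at offsets 0–3.
U+7DCE → 3-byte form E7 B7 8E at offsets 4–6.
U+5A8B → 3-byte form E5 AA 8B at offsets 7–9.
U+1F684 → 4-byte form F0 9F 9A 84 at offsets 10–13.
U+0F51 → 3-byte form E0 BD 91 at offsets 14–16.
U+A20E → 3-byte form EA 88 8E at offsets 17–19.
U+00A1 → 2-byte form C2 A1 at offsets 20–21.
Offset 21 falls in char 7's range; it's byte 2 of C2 A1 = 0xA1.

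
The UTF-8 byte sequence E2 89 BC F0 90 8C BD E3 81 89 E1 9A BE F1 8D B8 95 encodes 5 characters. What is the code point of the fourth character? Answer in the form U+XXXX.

Offset 0: leading byte 0xE2 = 11100010 → 3-byte char #1 = E2 89 BC.
Offset 3: leading byte 0xF0 = 11110000 → 4-byte char #2 = F0 90 8C BD.
Offset 7: leading byte 0xE3 = 11100011 → 3-byte char #3 = E3 81 89.
Offset 10: leading byte 0xE1 = 11100001 → 3-byte char #4 = E1 9A BE.
Leading byte 0xE1 = 11100001 matches 1110xxxx → 3-byte sequence.
Byte 1: 0xE1 = 11100001, payload 0001 (4 bits).
Byte 2: 0x9A = 10011010 (10xxxxxx ✓), payload 011010.
Byte 3: 0xBE = 10111110 (10xxxxxx ✓), payload 111110.
Concatenate: 0001011010111110 = 0x16BE (16 bits → U+16BE).

U+16BE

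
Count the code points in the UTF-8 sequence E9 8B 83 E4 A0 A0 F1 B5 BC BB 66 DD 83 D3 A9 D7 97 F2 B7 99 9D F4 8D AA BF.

Byte at offset 0: 0xE9 = 11101001 → 3-byte char (#1). Advance 3.
Byte at offset 3: 0xE4 = 11100100 → 3-byte char (#2). Advance 3.
Byte at offset 6: 0xF1 = 11110001 → 4-byte char (#3). Advance 4.
Byte at offset 10: 0x66 = 01100110 → 1-byte char (#4). Advance 1.
Byte at offset 11: 0xDD = 11011101 → 2-byte char (#5). Advance 2.
Byte at offset 13: 0xD3 = 11010011 → 2-byte char (#6). Advance 2.
Byte at offset 15: 0xD7 = 11010111 → 2-byte char (#7). Advance 2.
Byte at offset 17: 0xF2 = 11110010 → 4-byte char (#8). Advance 4.
Byte at offset 21: 0xF4 = 11110100 → 4-byte char (#9). Advance 4.
Reached end at offset 25 after 9 code points.

9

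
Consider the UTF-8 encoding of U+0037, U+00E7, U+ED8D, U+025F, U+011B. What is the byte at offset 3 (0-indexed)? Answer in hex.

0xEE

U+0037 → 1-byte form 37 at offsets 0–0.
U+00E7 → 2-byte form C3 A7 at offsets 1–2.
U+ED8D → 3-byte form EE B6 8D at offsets 3–5.
Offset 3 falls in char 3's range; it's byte 1 of EE B6 8D = 0xEE.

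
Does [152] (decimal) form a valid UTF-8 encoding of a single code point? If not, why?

Byte 0x98 = 10011000 has the form 10xxxxxx — a continuation byte — but there is no preceding leading byte.

invalid (continuation byte with no leading byte)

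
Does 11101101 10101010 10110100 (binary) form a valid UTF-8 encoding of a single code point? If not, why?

Structurally a 3-byte sequence; payload = 0xDAB4.
But 0xDAB4 is in U+D800–U+DFFF, the surrogate range. Surrogates are not Unicode scalar values and are forbidden in UTF-8.

invalid (encodes a surrogate (U+D800–U+DFFF))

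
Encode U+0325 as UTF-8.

CC A5

U+0325 = 0x325 = 805 decimal. In range U+0080–U+07FF → 2-byte form: 110xxxxx 10xxxxxx.
Binary (11 bits): 01100100101.
Split 5+6: 01100 | 100101.
Byte 1: 11001100 = 0xCC.
Byte 2: 10100101 = 0xA5.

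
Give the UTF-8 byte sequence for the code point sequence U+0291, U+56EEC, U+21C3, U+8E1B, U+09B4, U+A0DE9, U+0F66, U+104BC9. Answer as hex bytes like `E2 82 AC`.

U+0291: 2-byte form → CA 91.
U+56EEC: 4-byte form → F1 96 BB AC.
U+21C3: 3-byte form → E2 87 83.
U+8E1B: 3-byte form → E8 B8 9B.
U+09B4: 3-byte form → E0 A6 B4.
U+A0DE9: 4-byte form → F2 A0 B7 A9.
U+0F66: 3-byte form → E0 BD A6.
U+104BC9: 4-byte form → F4 84 AF 89.
Concatenated (26 bytes): CA 91 F1 96 BB AC E2 87 83 E8 B8 9B E0 A6 B4 F2 A0 B7 A9 E0 BD A6 F4 84 AF 89.

CA 91 F1 96 BB AC E2 87 83 E8 B8 9B E0 A6 B4 F2 A0 B7 A9 E0 BD A6 F4 84 AF 89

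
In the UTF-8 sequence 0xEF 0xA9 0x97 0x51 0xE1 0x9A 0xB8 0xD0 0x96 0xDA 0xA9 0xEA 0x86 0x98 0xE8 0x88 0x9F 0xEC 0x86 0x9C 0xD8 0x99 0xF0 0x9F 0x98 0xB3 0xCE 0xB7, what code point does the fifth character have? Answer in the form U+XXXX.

U+06A9

Offset 0: leading byte 0xEF = 11101111 → 3-byte char #1 = EF A9 97.
Offset 3: leading byte 0x51 = 01010001 → 1-byte char #2 = 51.
Offset 4: leading byte 0xE1 = 11100001 → 3-byte char #3 = E1 9A B8.
Offset 7: leading byte 0xD0 = 11010000 → 2-byte char #4 = D0 96.
Offset 9: leading byte 0xDA = 11011010 → 2-byte char #5 = DA A9.
Leading byte 0xDA = 11011010 matches 110xxxxx → 2-byte sequence.
Byte 1: 0xDA = 11011010, payload 11010 (5 bits).
Byte 2: 0xA9 = 10101001 (10xxxxxx ✓), payload 101001.
Concatenate: 11010101001 = 0x6A9 (11 bits → U+06A9).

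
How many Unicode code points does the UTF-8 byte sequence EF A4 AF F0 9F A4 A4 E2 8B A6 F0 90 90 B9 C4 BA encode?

5

Byte at offset 0: 0xEF = 11101111 → 3-byte char (#1). Advance 3.
Byte at offset 3: 0xF0 = 11110000 → 4-byte char (#2). Advance 4.
Byte at offset 7: 0xE2 = 11100010 → 3-byte char (#3). Advance 3.
Byte at offset 10: 0xF0 = 11110000 → 4-byte char (#4). Advance 4.
Byte at offset 14: 0xC4 = 11000100 → 2-byte char (#5). Advance 2.
Reached end at offset 16 after 5 code points.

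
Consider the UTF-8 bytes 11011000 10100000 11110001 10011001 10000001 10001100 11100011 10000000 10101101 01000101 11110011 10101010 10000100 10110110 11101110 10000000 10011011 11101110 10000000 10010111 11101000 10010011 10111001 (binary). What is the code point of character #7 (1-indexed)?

Offset 0: leading byte 0xD8 = 11011000 → 2-byte char #1 = D8 A0.
Offset 2: leading byte 0xF1 = 11110001 → 4-byte char #2 = F1 99 81 8C.
Offset 6: leading byte 0xE3 = 11100011 → 3-byte char #3 = E3 80 AD.
Offset 9: leading byte 0x45 = 01000101 → 1-byte char #4 = 45.
Offset 10: leading byte 0xF3 = 11110011 → 4-byte char #5 = F3 AA 84 B6.
Offset 14: leading byte 0xEE = 11101110 → 3-byte char #6 = EE 80 9B.
Offset 17: leading byte 0xEE = 11101110 → 3-byte char #7 = EE 80 97.
Leading byte 0xEE = 11101110 matches 1110xxxx → 3-byte sequence.
Byte 1: 0xEE = 11101110, payload 1110 (4 bits).
Byte 2: 0x80 = 10000000 (10xxxxxx ✓), payload 000000.
Byte 3: 0x97 = 10010111 (10xxxxxx ✓), payload 010111.
Concatenate: 1110000000010111 = 0xE017 (16 bits → U+E017).

U+E017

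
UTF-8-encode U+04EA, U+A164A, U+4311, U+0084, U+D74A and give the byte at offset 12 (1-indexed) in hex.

0xED

1-indexed offset 12 is 0-indexed offset 11.
U+04EA → 2-byte form D3 AA at offsets 0–1.
U+A164A → 4-byte form F2 A1 99 8A at offsets 2–5.
U+4311 → 3-byte form E4 8C 91 at offsets 6–8.
U+0084 → 2-byte form C2 84 at offsets 9–10.
U+D74A → 3-byte form ED 9D 8A at offsets 11–13.
Offset 11 falls in char 5's range; it's byte 1 of ED 9D 8A = 0xED.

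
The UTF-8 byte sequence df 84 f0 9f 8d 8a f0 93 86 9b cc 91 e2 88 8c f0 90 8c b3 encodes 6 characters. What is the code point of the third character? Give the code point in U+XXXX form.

U+1319B

Offset 0: leading byte 0xDF = 11011111 → 2-byte char #1 = DF 84.
Offset 2: leading byte 0xF0 = 11110000 → 4-byte char #2 = F0 9F 8D 8A.
Offset 6: leading byte 0xF0 = 11110000 → 4-byte char #3 = F0 93 86 9B.
Leading byte 0xF0 = 11110000 matches 11110xxx → 4-byte sequence.
Byte 1: 0xF0 = 11110000, payload 000 (3 bits).
Byte 2: 0x93 = 10010011 (10xxxxxx ✓), payload 010011.
Byte 3: 0x86 = 10000110 (10xxxxxx ✓), payload 000110.
Byte 4: 0x9B = 10011011 (10xxxxxx ✓), payload 011011.
Concatenate: 000010011000110011011 = 0x1319B (21 bits → U+1319B).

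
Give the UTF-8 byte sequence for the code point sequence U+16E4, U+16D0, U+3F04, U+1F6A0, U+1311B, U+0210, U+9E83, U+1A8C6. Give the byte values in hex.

E1 9B A4 E1 9B 90 E3 BC 84 F0 9F 9A A0 F0 93 84 9B C8 90 E9 BA 83 F0 9A A3 86

U+16E4: 3-byte form → E1 9B A4.
U+16D0: 3-byte form → E1 9B 90.
U+3F04: 3-byte form → E3 BC 84.
U+1F6A0: 4-byte form → F0 9F 9A A0.
U+1311B: 4-byte form → F0 93 84 9B.
U+0210: 2-byte form → C8 90.
U+9E83: 3-byte form → E9 BA 83.
U+1A8C6: 4-byte form → F0 9A A3 86.
Concatenated (26 bytes): E1 9B A4 E1 9B 90 E3 BC 84 F0 9F 9A A0 F0 93 84 9B C8 90 E9 BA 83 F0 9A A3 86.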